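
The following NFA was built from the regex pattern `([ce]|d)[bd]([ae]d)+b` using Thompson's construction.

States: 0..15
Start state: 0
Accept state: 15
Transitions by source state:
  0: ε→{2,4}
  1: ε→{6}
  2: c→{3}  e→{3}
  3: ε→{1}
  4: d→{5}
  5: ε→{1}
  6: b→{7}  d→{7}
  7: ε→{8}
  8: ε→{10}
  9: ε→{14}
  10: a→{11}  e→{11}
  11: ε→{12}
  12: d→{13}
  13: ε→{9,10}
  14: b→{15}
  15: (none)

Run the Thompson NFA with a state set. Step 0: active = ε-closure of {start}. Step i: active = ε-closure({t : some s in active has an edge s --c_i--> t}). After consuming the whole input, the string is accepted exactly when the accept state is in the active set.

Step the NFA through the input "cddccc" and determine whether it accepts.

S₀ = ε-closure({0}) = {0,2,4}
'c' @ 1: {1,3,6}
'd' @ 2: {7,8,10}
'd' @ 3: {}  — no active states
rest 'ccc' ignored (set empty)
final: {}; accept 15 not in set

Answer: REJECT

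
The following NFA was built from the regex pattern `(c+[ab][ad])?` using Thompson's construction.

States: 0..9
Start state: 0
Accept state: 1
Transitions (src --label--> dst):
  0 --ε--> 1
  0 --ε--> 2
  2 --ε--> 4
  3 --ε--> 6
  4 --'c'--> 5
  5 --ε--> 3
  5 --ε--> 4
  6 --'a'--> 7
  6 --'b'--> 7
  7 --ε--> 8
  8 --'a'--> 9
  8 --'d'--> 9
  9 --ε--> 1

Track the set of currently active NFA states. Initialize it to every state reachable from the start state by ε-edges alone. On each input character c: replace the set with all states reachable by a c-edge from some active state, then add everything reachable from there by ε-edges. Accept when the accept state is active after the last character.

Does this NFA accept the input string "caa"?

initial (ε-close {0}): {0,1,2,4}
'c' @ 1: {3,4,5,6}
'a' @ 2: {7,8}
'a' @ 3: {1,9}  [accepting]
final: {1,9}; accept 1 in set

Answer: ACCEPT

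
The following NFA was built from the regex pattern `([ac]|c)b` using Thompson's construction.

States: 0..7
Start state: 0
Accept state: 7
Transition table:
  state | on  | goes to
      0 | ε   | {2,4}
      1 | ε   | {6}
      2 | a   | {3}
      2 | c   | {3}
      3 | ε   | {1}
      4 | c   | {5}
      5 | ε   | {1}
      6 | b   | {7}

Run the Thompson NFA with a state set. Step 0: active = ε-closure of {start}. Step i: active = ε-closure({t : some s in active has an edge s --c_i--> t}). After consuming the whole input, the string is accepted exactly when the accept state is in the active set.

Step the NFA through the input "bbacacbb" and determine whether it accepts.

start: ε-closure({0}) = {0,2,4}
'b' @ 1: {}  — dead — no transitions
rest 'bacacbb' ignored (set empty)
after full input: {}  (accept=7 not in)

Answer: REJECT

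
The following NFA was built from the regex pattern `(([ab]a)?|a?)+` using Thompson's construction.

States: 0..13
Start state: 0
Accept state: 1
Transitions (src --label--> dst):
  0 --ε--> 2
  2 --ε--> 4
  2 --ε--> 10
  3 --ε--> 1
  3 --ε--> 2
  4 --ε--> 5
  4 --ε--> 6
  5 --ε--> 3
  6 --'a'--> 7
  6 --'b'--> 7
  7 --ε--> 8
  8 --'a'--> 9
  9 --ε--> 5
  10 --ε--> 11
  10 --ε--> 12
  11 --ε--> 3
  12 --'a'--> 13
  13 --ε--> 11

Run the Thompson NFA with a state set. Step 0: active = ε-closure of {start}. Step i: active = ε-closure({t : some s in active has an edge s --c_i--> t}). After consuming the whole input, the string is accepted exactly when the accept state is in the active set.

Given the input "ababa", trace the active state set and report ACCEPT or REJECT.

Answer: ACCEPT

Trace:
S₀ = ε-closure({0}) = {0,1,2,3,4,5,6,10,11,12}
'a' @ 1: {1,2,3,4,5,6,7,8,10,11,12,13}  ✓accept
'b' @ 2: {7,8}
'a' @ 3: {1,2,3,4,5,6,9,10,11,12}  ✓accept
'b' @ 4: {7,8}
'a' @ 5: {1,2,3,4,5,6,9,10,11,12}  ✓accept
after full input: {1,2,3,4,5,6,9,10,11,12}  (accept=1 in)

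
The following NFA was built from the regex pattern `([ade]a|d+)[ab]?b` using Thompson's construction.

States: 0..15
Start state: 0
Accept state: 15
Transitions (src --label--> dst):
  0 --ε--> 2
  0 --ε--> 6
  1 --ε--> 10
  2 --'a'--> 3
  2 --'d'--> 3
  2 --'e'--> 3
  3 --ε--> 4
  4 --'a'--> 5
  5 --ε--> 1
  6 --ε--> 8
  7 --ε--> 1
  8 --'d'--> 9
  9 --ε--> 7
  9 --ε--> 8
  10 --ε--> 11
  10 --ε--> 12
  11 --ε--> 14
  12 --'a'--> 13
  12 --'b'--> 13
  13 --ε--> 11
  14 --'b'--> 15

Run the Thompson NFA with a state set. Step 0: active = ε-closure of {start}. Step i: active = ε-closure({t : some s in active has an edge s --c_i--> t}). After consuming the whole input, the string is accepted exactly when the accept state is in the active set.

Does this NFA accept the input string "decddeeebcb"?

Answer: REJECT

Derivation:
S₀ = ε-closure({0}) = {0,2,6,8}
'd' @ 1: {1,3,4,7,8,9,10,11,12,14}
'e' @ 2: {}  — dead — no transitions
rest 'cddeeebcb' ignored (set empty)
final: {}; accept 15 not in set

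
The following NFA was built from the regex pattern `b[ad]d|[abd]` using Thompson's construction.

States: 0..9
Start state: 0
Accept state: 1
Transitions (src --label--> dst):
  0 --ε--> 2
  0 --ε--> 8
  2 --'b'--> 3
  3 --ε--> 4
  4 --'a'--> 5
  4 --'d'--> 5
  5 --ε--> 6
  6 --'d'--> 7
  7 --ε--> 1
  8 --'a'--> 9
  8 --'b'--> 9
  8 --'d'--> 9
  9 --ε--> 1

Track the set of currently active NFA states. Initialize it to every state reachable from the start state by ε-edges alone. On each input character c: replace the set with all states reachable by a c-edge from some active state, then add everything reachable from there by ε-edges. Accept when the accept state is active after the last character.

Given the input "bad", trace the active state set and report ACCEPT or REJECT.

S₀ = ε-closure({0}) = {0,2,8}
'b' @ 1: {1,3,4,9}  [accepting]
'a' @ 2: {5,6}
'd' @ 3: {1,7}  [accepting]
end set {1,7} — state 1 in

Answer: ACCEPT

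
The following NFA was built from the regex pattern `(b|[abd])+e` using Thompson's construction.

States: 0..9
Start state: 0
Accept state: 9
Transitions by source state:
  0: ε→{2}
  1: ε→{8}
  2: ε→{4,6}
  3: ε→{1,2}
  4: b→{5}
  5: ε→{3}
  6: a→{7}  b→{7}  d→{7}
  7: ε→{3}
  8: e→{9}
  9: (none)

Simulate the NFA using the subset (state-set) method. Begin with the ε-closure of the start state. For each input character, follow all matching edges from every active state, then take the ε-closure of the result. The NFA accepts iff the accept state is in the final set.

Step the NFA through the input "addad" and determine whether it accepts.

Answer: REJECT

Derivation:
initial (ε-close {0}): {0,2,4,6}
'a' @ 1: {1,2,3,4,6,7,8}
'd' @ 2: {1,2,3,4,6,7,8}
'd' @ 3: {1,2,3,4,6,7,8}
'a' @ 4: {1,2,3,4,6,7,8}
'd' @ 5: {1,2,3,4,6,7,8}
after full input: {1,2,3,4,6,7,8}  (accept=9 not in)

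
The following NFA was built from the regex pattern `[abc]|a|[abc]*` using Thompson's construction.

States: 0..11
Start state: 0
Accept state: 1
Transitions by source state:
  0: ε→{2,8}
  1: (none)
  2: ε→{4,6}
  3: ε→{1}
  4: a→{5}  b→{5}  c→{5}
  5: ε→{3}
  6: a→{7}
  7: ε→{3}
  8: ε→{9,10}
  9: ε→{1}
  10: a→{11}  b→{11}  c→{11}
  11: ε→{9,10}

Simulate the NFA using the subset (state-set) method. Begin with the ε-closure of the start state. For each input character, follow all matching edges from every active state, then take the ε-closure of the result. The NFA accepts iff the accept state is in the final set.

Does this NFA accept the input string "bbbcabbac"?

Answer: ACCEPT

Derivation:
S₀ = ε-closure({0}) = {0,1,2,4,6,8,9,10}
'b' @ 1: {1,3,5,9,10,11}  ✓accept
'b' @ 2: {1,9,10,11}  ✓accept
'b' @ 3: {1,9,10,11}  ✓accept
'c' @ 4: {1,9,10,11}  ✓accept
'a' @ 5: {1,9,10,11}  ✓accept
'b' @ 6: {1,9,10,11}  ✓accept
'b' @ 7: {1,9,10,11}  ✓accept
'a' @ 8: {1,9,10,11}  ✓accept
'c' @ 9: {1,9,10,11}  ✓accept
final: {1,9,10,11}; accept 1 in set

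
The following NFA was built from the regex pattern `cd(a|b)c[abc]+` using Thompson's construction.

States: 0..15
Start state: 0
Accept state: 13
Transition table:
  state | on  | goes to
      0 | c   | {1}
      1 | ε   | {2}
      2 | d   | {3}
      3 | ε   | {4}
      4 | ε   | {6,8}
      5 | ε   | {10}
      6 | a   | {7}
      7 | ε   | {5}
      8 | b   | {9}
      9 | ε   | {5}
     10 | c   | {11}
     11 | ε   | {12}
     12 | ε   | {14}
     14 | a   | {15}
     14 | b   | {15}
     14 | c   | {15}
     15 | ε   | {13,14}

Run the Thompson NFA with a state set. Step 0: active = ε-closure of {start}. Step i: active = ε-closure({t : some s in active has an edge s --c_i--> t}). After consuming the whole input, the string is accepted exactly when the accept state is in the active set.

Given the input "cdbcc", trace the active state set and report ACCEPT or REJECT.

start: ε-closure({0}) = {0}
'c' @ 1: {1,2}
'd' @ 2: {3,4,6,8}
'b' @ 3: {5,9,10}
'c' @ 4: {11,12,14}
'c' @ 5: {13,14,15}  [accepting]
final: {13,14,15}; accept 13 in set

Answer: ACCEPT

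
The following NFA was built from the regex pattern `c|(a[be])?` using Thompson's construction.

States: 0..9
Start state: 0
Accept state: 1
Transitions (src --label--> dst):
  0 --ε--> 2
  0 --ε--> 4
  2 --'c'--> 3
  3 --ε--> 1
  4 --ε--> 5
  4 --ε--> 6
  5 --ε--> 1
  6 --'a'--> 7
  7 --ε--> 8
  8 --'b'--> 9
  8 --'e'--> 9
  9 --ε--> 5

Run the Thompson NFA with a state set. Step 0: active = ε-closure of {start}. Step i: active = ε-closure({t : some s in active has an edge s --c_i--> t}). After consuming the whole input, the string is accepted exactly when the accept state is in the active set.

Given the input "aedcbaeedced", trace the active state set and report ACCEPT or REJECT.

Answer: REJECT

Trace:
S₀ = ε-closure({0}) = {0,1,2,4,5,6}
'a' @ 1: {7,8}
'e' @ 2: {1,5,9}  (accept∈set)
'd' @ 3: {}  — dead — no transitions
rest 'cbaeedced' ignored (set empty)
final: {}; accept 1 not in set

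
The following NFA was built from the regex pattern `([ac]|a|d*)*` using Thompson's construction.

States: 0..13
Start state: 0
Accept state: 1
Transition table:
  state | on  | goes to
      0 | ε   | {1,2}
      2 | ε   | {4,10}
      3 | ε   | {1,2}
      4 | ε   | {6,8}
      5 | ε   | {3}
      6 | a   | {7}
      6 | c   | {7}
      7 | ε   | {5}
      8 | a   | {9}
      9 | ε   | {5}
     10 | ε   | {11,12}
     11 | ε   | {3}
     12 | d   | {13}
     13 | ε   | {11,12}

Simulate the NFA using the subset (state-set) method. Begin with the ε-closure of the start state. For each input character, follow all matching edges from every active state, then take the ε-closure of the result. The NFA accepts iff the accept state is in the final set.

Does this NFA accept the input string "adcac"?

initial (ε-close {0}): {0,1,2,3,4,6,8,10,11,12}
'a' @ 1: {1,2,3,4,5,6,7,8,9,10,11,12}  ✓accept
'd' @ 2: {1,2,3,4,6,8,10,11,12,13}  ✓accept
'c' @ 3: {1,2,3,4,5,6,7,8,10,11,12}  ✓accept
'a' @ 4: {1,2,3,4,5,6,7,8,9,10,11,12}  ✓accept
'c' @ 5: {1,2,3,4,5,6,7,8,10,11,12}  ✓accept
final: {1,2,3,4,5,6,7,8,10,11,12}; accept 1 in set

Answer: ACCEPT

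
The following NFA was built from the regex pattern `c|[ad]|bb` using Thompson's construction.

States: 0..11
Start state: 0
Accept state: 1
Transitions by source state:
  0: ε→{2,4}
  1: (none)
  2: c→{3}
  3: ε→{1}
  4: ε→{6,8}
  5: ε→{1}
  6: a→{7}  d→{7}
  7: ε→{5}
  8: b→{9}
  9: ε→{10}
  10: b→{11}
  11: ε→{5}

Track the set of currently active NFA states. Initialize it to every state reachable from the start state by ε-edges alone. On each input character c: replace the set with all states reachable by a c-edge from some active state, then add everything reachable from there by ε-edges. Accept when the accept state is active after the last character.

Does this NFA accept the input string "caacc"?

start: ε-closure({0}) = {0,2,4,6,8}
'c' @ 1: {1,3}  [accepting]
'a' @ 2: {}  — dead — no transitions
rest 'acc' ignored (set empty)
end set {} — state 1 not in

Answer: REJECT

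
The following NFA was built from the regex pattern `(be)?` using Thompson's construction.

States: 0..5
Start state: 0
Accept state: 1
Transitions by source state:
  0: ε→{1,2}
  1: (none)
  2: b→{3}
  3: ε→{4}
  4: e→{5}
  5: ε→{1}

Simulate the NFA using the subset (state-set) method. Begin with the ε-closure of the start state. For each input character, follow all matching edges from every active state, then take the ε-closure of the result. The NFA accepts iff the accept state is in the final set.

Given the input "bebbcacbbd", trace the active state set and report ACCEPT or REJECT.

Answer: REJECT

Steps:
start: ε-closure({0}) = {0,1,2}
'b' @ 1: {3,4}
'e' @ 2: {1,5}  (accept∈set)
'b' @ 3: {}  — dead — no transitions
rest 'bcacbbd' ignored (set empty)
after full input: {}  (accept=1 not in)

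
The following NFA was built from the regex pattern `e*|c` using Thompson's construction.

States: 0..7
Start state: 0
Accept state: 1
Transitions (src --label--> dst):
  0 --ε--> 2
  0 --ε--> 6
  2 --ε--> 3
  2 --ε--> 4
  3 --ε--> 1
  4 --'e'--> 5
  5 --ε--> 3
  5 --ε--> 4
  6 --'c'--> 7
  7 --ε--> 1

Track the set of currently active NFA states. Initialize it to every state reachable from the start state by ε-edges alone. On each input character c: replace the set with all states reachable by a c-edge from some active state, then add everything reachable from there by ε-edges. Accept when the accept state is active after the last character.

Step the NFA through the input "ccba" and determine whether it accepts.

Answer: REJECT

Steps:
start: ε-closure({0}) = {0,1,2,3,4,6}
'c' @ 1: {1,7}  (accept∈set)
'c' @ 2: {}  — dead — no transitions
rest 'ba' ignored (set empty)
after full input: {}  (accept=1 not in)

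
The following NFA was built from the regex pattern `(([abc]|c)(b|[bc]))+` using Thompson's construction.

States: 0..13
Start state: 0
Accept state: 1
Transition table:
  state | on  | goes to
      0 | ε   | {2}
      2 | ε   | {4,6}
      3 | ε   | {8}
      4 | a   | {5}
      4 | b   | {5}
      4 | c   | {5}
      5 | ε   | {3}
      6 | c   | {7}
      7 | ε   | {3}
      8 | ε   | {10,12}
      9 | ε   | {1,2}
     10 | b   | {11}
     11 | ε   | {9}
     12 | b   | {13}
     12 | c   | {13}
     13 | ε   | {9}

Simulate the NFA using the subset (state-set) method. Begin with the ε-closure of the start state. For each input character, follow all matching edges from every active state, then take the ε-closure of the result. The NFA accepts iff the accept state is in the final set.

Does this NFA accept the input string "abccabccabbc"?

Answer: ACCEPT

Trace:
initial (ε-close {0}): {0,2,4,6}
'a' @ 1: {3,5,8,10,12}
'b' @ 2: {1,2,4,6,9,11,13}  ✓accept
'c' @ 3: {3,5,7,8,10,12}
'c' @ 4: {1,2,4,6,9,13}  ✓accept
'a' @ 5: {3,5,8,10,12}
'b' @ 6: {1,2,4,6,9,11,13}  ✓accept
'c' @ 7: {3,5,7,8,10,12}
'c' @ 8: {1,2,4,6,9,13}  ✓accept
'a' @ 9: {3,5,8,10,12}
'b' @ 10: {1,2,4,6,9,11,13}  ✓accept
'b' @ 11: {3,5,8,10,12}
'c' @ 12: {1,2,4,6,9,13}  ✓accept
end set {1,2,4,6,9,13} — state 1 in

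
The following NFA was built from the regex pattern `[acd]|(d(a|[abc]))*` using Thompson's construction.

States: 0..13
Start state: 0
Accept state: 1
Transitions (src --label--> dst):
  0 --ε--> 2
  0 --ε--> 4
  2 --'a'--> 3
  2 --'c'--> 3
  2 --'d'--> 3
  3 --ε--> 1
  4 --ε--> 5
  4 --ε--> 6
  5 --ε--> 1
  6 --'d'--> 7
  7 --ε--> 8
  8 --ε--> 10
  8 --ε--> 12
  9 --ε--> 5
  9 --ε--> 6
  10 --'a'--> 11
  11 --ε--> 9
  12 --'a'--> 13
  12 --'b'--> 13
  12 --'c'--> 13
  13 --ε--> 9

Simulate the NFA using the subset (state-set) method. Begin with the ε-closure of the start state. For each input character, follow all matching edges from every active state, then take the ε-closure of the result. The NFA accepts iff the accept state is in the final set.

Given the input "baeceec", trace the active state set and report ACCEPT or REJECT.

S₀ = ε-closure({0}) = {0,1,2,4,5,6}
'b' @ 1: {}  — state set empty
rest 'aeceec' ignored (set empty)
final: {}; accept 1 not in set

Answer: REJECT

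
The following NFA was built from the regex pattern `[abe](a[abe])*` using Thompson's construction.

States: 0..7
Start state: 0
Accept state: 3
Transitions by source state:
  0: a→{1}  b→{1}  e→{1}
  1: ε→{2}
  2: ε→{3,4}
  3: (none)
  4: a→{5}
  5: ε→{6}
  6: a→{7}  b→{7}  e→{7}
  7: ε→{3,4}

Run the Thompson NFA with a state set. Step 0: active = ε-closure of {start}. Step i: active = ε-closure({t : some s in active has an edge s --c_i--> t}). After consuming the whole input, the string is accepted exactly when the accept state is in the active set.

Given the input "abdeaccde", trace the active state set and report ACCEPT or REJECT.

initial (ε-close {0}): {0}
'a' @ 1: {1,2,3,4}  ✓accept
'b' @ 2: {}  — state set empty
rest 'deaccde' ignored (set empty)
final: {}; accept 3 not in set

Answer: REJECT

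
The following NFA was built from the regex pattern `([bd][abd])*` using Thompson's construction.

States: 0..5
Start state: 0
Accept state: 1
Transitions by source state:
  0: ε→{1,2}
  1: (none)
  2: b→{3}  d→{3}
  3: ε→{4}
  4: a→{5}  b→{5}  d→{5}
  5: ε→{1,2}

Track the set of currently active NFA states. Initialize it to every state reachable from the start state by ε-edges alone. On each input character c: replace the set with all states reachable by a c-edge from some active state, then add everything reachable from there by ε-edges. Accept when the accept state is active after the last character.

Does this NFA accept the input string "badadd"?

S₀ = ε-closure({0}) = {0,1,2}
'b' @ 1: {3,4}
'a' @ 2: {1,2,5}  (accept∈set)
'd' @ 3: {3,4}
'a' @ 4: {1,2,5}  (accept∈set)
'd' @ 5: {3,4}
'd' @ 6: {1,2,5}  (accept∈set)
final: {1,2,5}; accept 1 in set

Answer: ACCEPT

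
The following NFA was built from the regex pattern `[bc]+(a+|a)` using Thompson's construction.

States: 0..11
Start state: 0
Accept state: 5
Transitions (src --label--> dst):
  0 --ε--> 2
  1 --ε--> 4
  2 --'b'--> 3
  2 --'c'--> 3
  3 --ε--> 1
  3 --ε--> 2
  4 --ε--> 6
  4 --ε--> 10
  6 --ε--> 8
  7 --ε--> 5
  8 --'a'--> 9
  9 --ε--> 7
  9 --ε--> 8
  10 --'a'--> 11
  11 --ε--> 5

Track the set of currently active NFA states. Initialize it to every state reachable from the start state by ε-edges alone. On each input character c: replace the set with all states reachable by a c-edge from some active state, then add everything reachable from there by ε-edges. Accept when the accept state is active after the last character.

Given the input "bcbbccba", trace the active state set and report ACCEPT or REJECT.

Answer: ACCEPT

Steps:
start: ε-closure({0}) = {0,2}
'b' @ 1: {1,2,3,4,6,8,10}
'c' @ 2: {1,2,3,4,6,8,10}
'b' @ 3: {1,2,3,4,6,8,10}
'b' @ 4: {1,2,3,4,6,8,10}
'c' @ 5: {1,2,3,4,6,8,10}
'c' @ 6: {1,2,3,4,6,8,10}
'b' @ 7: {1,2,3,4,6,8,10}
'a' @ 8: {5,7,8,9,11}  ✓accept
final: {5,7,8,9,11}; accept 5 in set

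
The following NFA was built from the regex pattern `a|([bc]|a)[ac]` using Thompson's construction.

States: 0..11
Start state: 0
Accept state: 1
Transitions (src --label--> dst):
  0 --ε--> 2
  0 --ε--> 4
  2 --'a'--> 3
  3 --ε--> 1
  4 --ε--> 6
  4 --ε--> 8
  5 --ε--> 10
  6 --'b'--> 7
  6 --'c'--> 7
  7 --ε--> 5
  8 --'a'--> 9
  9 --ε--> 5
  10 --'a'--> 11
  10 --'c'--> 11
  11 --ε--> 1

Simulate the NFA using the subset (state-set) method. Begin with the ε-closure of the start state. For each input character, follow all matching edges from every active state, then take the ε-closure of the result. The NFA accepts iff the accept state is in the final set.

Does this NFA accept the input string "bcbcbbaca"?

Answer: REJECT

Derivation:
initial (ε-close {0}): {0,2,4,6,8}
'b' @ 1: {5,7,10}
'c' @ 2: {1,11}  (accept∈set)
'b' @ 3: {}  — no active states
rest 'cbbaca' ignored (set empty)
end set {} — state 1 not in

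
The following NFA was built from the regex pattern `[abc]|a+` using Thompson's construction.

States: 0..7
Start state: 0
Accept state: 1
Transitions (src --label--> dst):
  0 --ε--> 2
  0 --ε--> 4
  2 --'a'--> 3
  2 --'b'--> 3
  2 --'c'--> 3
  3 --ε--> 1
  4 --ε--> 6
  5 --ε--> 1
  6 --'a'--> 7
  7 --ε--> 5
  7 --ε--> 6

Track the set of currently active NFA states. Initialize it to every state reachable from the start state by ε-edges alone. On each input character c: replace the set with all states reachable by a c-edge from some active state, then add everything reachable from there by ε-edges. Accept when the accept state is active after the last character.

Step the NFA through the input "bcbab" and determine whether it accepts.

initial (ε-close {0}): {0,2,4,6}
'b' @ 1: {1,3}  [accepting]
'c' @ 2: {}  — no active states
rest 'bab' ignored (set empty)
final: {}; accept 1 not in set

Answer: REJECT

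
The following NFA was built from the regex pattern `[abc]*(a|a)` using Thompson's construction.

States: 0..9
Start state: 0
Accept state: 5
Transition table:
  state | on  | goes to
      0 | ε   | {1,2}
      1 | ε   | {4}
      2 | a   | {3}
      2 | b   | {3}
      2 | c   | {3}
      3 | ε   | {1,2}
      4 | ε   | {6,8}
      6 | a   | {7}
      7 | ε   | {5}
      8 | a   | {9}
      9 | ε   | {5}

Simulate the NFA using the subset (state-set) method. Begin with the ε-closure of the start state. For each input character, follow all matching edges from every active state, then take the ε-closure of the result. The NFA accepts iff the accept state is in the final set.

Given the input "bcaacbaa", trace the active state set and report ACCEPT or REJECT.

Answer: ACCEPT

Derivation:
initial (ε-close {0}): {0,1,2,4,6,8}
'b' @ 1: {1,2,3,4,6,8}
'c' @ 2: {1,2,3,4,6,8}
'a' @ 3: {1,2,3,4,5,6,7,8,9}  [accepting]
'a' @ 4: {1,2,3,4,5,6,7,8,9}  [accepting]
'c' @ 5: {1,2,3,4,6,8}
'b' @ 6: {1,2,3,4,6,8}
'a' @ 7: {1,2,3,4,5,6,7,8,9}  [accepting]
'a' @ 8: {1,2,3,4,5,6,7,8,9}  [accepting]
end set {1,2,3,4,5,6,7,8,9} — state 5 in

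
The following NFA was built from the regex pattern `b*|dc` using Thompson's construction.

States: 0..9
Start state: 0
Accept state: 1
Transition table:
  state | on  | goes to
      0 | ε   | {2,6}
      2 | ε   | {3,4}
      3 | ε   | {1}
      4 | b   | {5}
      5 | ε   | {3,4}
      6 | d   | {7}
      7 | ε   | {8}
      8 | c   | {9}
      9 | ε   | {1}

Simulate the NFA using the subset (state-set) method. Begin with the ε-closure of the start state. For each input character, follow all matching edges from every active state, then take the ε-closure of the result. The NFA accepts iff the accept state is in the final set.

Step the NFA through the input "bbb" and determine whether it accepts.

start: ε-closure({0}) = {0,1,2,3,4,6}
'b' @ 1: {1,3,4,5}  [accepting]
'b' @ 2: {1,3,4,5}  [accepting]
'b' @ 3: {1,3,4,5}  [accepting]
final: {1,3,4,5}; accept 1 in set

Answer: ACCEPT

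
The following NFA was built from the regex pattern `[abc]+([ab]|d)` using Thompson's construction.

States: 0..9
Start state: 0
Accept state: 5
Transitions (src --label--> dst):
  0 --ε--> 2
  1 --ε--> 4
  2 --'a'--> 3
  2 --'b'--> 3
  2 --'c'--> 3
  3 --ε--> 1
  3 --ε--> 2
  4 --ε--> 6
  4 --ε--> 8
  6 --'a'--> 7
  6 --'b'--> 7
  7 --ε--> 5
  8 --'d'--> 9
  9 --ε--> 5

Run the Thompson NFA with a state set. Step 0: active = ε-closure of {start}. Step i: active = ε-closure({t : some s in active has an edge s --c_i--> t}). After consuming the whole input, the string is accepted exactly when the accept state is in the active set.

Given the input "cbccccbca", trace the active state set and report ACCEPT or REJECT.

Answer: ACCEPT

Steps:
initial (ε-close {0}): {0,2}
'c' @ 1: {1,2,3,4,6,8}
'b' @ 2: {1,2,3,4,5,6,7,8}  [accepting]
'c' @ 3: {1,2,3,4,6,8}
'c' @ 4: {1,2,3,4,6,8}
'c' @ 5: {1,2,3,4,6,8}
'c' @ 6: {1,2,3,4,6,8}
'b' @ 7: {1,2,3,4,5,6,7,8}  [accepting]
'c' @ 8: {1,2,3,4,6,8}
'a' @ 9: {1,2,3,4,5,6,7,8}  [accepting]
final: {1,2,3,4,5,6,7,8}; accept 5 in set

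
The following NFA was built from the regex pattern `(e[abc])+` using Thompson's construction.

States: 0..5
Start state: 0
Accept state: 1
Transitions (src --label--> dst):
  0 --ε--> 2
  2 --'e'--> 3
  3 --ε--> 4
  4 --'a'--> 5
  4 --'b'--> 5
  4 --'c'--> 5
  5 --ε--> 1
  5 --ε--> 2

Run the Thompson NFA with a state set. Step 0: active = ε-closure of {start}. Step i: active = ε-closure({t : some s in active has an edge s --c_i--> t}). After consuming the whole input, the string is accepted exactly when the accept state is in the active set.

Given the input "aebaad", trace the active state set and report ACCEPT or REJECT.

initial (ε-close {0}): {0,2}
'a' @ 1: {}  — dead — no transitions
rest 'ebaad' ignored (set empty)
end set {} — state 1 not in

Answer: REJECT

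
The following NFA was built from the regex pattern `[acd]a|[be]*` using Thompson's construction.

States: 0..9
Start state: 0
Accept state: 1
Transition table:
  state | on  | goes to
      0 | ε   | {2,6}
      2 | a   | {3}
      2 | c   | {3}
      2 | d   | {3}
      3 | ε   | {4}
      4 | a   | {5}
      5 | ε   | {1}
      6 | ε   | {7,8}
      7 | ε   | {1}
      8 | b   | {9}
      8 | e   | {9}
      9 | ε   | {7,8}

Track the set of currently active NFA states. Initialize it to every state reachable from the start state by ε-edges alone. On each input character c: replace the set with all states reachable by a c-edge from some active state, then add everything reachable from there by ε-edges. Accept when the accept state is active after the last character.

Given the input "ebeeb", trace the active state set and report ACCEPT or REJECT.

Answer: ACCEPT

Derivation:
start: ε-closure({0}) = {0,1,2,6,7,8}
'e' @ 1: {1,7,8,9}  ✓accept
'b' @ 2: {1,7,8,9}  ✓accept
'e' @ 3: {1,7,8,9}  ✓accept
'e' @ 4: {1,7,8,9}  ✓accept
'b' @ 5: {1,7,8,9}  ✓accept
after full input: {1,7,8,9}  (accept=1 in)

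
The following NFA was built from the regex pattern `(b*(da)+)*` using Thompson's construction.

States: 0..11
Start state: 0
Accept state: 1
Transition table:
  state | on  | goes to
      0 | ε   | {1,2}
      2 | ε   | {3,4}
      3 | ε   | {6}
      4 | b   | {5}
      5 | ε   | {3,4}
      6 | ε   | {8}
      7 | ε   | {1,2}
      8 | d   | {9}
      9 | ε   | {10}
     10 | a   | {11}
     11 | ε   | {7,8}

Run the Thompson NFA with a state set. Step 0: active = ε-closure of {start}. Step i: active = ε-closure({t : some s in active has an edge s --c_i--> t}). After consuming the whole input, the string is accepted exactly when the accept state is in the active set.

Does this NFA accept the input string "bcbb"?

initial (ε-close {0}): {0,1,2,3,4,6,8}
'b' @ 1: {3,4,5,6,8}
'c' @ 2: {}  — dead — no transitions
rest 'bb' ignored (set empty)
end set {} — state 1 not in

Answer: REJECT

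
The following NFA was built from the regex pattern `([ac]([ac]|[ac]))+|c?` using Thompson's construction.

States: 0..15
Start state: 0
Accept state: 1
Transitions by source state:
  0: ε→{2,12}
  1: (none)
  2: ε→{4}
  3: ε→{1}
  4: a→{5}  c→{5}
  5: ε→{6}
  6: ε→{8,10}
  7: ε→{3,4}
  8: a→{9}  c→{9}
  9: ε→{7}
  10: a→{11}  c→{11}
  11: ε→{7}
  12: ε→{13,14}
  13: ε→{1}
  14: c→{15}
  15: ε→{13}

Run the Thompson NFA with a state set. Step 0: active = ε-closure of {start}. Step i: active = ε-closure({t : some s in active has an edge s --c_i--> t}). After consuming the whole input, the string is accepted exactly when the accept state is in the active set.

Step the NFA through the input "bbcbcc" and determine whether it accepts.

S₀ = ε-closure({0}) = {0,1,2,4,12,13,14}
'b' @ 1: {}  — state set empty
rest 'bcbcc' ignored (set empty)
after full input: {}  (accept=1 not in)

Answer: REJECT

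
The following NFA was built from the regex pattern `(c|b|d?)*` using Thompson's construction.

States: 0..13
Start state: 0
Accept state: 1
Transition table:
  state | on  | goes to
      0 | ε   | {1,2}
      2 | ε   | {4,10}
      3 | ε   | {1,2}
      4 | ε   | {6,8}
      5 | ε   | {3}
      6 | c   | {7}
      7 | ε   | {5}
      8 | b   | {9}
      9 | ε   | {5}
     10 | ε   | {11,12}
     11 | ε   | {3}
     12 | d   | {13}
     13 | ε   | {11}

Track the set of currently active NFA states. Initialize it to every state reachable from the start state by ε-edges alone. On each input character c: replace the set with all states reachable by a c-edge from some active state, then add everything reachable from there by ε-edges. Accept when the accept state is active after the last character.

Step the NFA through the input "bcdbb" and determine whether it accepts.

S₀ = ε-closure({0}) = {0,1,2,3,4,6,8,10,11,12}
'b' @ 1: {1,2,3,4,5,6,8,9,10,11,12}  ✓accept
'c' @ 2: {1,2,3,4,5,6,7,8,10,11,12}  ✓accept
'd' @ 3: {1,2,3,4,6,8,10,11,12,13}  ✓accept
'b' @ 4: {1,2,3,4,5,6,8,9,10,11,12}  ✓accept
'b' @ 5: {1,2,3,4,5,6,8,9,10,11,12}  ✓accept
after full input: {1,2,3,4,5,6,8,9,10,11,12}  (accept=1 in)

Answer: ACCEPT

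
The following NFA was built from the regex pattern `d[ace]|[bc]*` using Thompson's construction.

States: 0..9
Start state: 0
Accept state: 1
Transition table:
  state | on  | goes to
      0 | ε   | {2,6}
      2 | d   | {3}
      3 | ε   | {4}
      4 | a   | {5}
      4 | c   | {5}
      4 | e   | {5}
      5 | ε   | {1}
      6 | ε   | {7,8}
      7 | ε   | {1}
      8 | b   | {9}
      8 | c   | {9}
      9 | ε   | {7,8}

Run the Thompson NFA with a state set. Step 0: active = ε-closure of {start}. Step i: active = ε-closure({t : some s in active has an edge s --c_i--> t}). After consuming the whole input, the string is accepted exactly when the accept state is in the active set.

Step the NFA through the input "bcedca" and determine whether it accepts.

S₀ = ε-closure({0}) = {0,1,2,6,7,8}
'b' @ 1: {1,7,8,9}  ✓accept
'c' @ 2: {1,7,8,9}  ✓accept
'e' @ 3: {}  — no active states
rest 'dca' ignored (set empty)
end set {} — state 1 not in

Answer: REJECT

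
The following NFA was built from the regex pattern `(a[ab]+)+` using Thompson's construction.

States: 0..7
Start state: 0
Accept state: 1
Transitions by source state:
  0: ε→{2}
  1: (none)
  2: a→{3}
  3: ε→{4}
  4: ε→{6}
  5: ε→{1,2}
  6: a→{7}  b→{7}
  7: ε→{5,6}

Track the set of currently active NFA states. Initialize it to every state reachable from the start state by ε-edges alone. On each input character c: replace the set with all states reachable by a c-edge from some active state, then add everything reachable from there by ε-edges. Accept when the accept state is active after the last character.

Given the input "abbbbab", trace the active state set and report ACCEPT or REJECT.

initial (ε-close {0}): {0,2}
'a' @ 1: {3,4,6}
'b' @ 2: {1,2,5,6,7}  [accepting]
'b' @ 3: {1,2,5,6,7}  [accepting]
'b' @ 4: {1,2,5,6,7}  [accepting]
'b' @ 5: {1,2,5,6,7}  [accepting]
'a' @ 6: {1,2,3,4,5,6,7}  [accepting]
'b' @ 7: {1,2,5,6,7}  [accepting]
end set {1,2,5,6,7} — state 1 in

Answer: ACCEPT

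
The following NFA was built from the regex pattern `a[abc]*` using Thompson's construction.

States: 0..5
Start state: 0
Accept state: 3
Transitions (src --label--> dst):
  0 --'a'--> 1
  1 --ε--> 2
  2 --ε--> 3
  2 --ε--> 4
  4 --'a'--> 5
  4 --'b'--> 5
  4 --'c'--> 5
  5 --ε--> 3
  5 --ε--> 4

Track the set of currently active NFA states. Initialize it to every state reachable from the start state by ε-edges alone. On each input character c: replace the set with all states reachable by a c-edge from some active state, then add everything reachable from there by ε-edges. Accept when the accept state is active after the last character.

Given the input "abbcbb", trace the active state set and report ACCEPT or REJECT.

Answer: ACCEPT

Steps:
S₀ = ε-closure({0}) = {0}
'a' @ 1: {1,2,3,4}  ✓accept
'b' @ 2: {3,4,5}  ✓accept
'b' @ 3: {3,4,5}  ✓accept
'c' @ 4: {3,4,5}  ✓accept
'b' @ 5: {3,4,5}  ✓accept
'b' @ 6: {3,4,5}  ✓accept
final: {3,4,5}; accept 3 in set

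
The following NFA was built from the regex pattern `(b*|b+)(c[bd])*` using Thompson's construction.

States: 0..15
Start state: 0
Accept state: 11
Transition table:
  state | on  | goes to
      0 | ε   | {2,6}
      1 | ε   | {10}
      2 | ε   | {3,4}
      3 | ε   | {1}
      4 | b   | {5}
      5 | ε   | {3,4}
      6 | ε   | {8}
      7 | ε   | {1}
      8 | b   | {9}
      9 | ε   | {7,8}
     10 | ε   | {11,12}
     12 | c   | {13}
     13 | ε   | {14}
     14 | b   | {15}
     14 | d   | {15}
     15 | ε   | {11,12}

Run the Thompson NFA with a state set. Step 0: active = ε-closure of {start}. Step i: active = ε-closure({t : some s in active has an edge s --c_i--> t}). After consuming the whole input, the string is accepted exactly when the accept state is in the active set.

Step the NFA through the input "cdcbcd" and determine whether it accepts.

Answer: ACCEPT

Derivation:
initial (ε-close {0}): {0,1,2,3,4,6,8,10,11,12}
'c' @ 1: {13,14}
'd' @ 2: {11,12,15}  ✓accept
'c' @ 3: {13,14}
'b' @ 4: {11,12,15}  ✓accept
'c' @ 5: {13,14}
'd' @ 6: {11,12,15}  ✓accept
end set {11,12,15} — state 11 in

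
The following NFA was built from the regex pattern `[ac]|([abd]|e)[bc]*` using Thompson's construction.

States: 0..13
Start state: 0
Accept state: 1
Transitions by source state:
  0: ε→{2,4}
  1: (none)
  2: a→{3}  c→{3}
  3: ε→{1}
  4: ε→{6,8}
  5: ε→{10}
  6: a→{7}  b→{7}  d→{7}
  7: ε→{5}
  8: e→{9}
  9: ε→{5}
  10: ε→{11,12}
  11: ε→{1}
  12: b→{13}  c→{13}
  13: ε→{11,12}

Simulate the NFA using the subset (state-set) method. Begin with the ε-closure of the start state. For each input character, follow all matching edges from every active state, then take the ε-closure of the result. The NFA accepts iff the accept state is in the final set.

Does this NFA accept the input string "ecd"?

start: ε-closure({0}) = {0,2,4,6,8}
'e' @ 1: {1,5,9,10,11,12}  (accept∈set)
'c' @ 2: {1,11,12,13}  (accept∈set)
'd' @ 3: {}  — no active states
end set {} — state 1 not in

Answer: REJECT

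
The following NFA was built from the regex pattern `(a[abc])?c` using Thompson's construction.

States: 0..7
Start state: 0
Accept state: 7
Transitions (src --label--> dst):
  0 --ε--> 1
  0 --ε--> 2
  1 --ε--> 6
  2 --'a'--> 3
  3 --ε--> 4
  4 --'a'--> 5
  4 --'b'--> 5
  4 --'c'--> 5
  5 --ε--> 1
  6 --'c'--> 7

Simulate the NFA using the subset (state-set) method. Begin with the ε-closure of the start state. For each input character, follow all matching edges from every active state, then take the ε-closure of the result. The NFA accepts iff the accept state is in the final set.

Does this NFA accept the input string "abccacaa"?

S₀ = ε-closure({0}) = {0,1,2,6}
'a' @ 1: {3,4}
'b' @ 2: {1,5,6}
'c' @ 3: {7}  ✓accept
'c' @ 4: {}  — dead — no transitions
rest 'acaa' ignored (set empty)
after full input: {}  (accept=7 not in)

Answer: REJECT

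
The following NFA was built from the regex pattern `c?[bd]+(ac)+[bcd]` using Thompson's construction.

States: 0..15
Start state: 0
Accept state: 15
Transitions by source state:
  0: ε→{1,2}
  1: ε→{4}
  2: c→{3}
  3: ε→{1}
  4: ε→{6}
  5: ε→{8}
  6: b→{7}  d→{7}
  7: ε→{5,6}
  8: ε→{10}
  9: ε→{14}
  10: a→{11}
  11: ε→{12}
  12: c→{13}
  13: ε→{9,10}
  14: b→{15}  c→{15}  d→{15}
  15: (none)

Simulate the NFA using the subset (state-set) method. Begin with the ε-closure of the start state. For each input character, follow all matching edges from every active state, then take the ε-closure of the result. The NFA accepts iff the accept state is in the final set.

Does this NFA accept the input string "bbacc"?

initial (ε-close {0}): {0,1,2,4,6}
'b' @ 1: {5,6,7,8,10}
'b' @ 2: {5,6,7,8,10}
'a' @ 3: {11,12}
'c' @ 4: {9,10,13,14}
'c' @ 5: {15}  [accepting]
after full input: {15}  (accept=15 in)

Answer: ACCEPT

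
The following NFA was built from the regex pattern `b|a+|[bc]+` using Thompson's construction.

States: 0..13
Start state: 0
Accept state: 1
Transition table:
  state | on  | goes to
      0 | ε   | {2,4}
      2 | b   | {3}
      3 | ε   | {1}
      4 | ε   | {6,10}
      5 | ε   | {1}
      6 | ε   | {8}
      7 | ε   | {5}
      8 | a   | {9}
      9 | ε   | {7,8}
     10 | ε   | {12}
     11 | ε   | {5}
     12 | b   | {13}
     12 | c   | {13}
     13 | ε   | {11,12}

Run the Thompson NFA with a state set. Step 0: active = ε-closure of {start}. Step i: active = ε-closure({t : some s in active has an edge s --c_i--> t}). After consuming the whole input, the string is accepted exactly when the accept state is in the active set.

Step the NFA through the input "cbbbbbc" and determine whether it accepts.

Answer: ACCEPT

Derivation:
start: ε-closure({0}) = {0,2,4,6,8,10,12}
'c' @ 1: {1,5,11,12,13}  ✓accept
'b' @ 2: {1,5,11,12,13}  ✓accept
'b' @ 3: {1,5,11,12,13}  ✓accept
'b' @ 4: {1,5,11,12,13}  ✓accept
'b' @ 5: {1,5,11,12,13}  ✓accept
'b' @ 6: {1,5,11,12,13}  ✓accept
'c' @ 7: {1,5,11,12,13}  ✓accept
end set {1,5,11,12,13} — state 1 in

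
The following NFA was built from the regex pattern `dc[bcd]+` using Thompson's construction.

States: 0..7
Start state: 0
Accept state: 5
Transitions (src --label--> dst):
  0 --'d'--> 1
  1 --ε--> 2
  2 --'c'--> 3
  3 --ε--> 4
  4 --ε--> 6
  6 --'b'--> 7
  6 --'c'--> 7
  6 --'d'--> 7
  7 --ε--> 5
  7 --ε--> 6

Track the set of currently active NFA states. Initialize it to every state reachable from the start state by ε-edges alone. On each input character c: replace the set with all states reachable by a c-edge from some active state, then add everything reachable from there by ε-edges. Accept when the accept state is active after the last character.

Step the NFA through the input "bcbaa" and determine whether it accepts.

S₀ = ε-closure({0}) = {0}
'b' @ 1: {}  — dead — no transitions
rest 'cbaa' ignored (set empty)
end set {} — state 5 not in

Answer: REJECT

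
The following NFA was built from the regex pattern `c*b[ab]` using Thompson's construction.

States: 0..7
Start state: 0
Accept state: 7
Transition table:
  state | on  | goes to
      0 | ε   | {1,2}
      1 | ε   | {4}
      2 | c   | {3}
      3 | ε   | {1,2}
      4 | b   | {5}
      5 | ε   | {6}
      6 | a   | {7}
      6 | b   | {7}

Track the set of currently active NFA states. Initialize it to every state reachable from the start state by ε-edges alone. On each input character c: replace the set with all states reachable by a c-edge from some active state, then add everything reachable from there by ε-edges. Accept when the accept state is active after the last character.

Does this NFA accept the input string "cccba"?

initial (ε-close {0}): {0,1,2,4}
'c' @ 1: {1,2,3,4}
'c' @ 2: {1,2,3,4}
'c' @ 3: {1,2,3,4}
'b' @ 4: {5,6}
'a' @ 5: {7}  [accepting]
end set {7} — state 7 in

Answer: ACCEPT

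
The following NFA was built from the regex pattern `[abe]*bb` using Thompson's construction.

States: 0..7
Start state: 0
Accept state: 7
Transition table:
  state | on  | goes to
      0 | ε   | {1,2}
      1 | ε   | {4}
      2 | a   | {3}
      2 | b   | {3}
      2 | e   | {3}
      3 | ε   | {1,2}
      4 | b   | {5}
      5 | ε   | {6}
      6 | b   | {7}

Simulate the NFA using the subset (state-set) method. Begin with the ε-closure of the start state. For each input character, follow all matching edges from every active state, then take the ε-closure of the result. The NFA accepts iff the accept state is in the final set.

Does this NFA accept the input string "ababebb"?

S₀ = ε-closure({0}) = {0,1,2,4}
'a' @ 1: {1,2,3,4}
'b' @ 2: {1,2,3,4,5,6}
'a' @ 3: {1,2,3,4}
'b' @ 4: {1,2,3,4,5,6}
'e' @ 5: {1,2,3,4}
'b' @ 6: {1,2,3,4,5,6}
'b' @ 7: {1,2,3,4,5,6,7}  ✓accept
final: {1,2,3,4,5,6,7}; accept 7 in set

Answer: ACCEPT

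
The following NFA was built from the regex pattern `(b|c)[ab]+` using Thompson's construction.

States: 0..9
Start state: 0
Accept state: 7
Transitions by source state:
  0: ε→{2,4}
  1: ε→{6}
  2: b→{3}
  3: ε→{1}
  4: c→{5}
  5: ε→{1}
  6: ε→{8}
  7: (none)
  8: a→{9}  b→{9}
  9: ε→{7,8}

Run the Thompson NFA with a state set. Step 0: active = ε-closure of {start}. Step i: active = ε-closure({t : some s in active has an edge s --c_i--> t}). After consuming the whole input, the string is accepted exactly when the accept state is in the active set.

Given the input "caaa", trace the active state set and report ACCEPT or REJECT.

Answer: ACCEPT

Steps:
initial (ε-close {0}): {0,2,4}
'c' @ 1: {1,5,6,8}
'a' @ 2: {7,8,9}  ✓accept
'a' @ 3: {7,8,9}  ✓accept
'a' @ 4: {7,8,9}  ✓accept
after full input: {7,8,9}  (accept=7 in)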